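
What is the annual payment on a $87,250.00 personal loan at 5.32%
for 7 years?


Formula: PMT = PV * r / (1 - (1+r)^(-n))
Denominator: 1 - (1 + 0.0532)^(-7) = 0.304297
Numerator: $87,250.00 * 0.0532 = 4641.7
PMT = 4641.7 / 0.304297 = $15,253.86

$15,253.86


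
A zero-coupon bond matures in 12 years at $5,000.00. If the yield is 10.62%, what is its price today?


Formula: Price = FV / (1 + r)^n
Substituting: Price = $5,000.00 / (1 + 0.1062)^12
Discount factor: (1.1062)^12 = 3.357406
Price = $5,000.00 / 3.357406 = $1,489.25

$1,489.25


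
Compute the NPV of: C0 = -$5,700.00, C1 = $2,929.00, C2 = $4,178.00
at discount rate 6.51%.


Formula: NPV = C0 + C1/(1+r) + C2/(1+r)^2
Discount C1: $2,929.00 / (1 + 0.0651) = $2,749.98
Discount C2: $4,178.00 / (1 + 0.0651)^2 = $3,682.88
NPV = -$5,700.00 + $2,749.98 + $3,682.88 = $732.86

$732.86


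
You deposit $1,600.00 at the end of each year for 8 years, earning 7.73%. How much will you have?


Formula: FV = PMT * ((1+r)^n - 1) / r
Growth factor: (1 + 0.0773)^8 = 1.814234
Numerator: 1.814234 - 1 = 0.814234
FV = $1,600.00 * 0.814234 / 0.0773 = $16,853.48

$16,853.48


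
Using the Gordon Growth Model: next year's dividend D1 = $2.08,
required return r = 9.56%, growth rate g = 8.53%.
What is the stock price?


Formula: P = D1 / (r - g)
Spread: r - g = 0.0956 - 0.0853 = 0.0103
Substituting: P = $2.08 / 0.0103
P = $201.94

$201.94


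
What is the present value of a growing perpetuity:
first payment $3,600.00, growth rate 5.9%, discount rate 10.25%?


Formula: PV = C / (r - g)
Spread: r - g = 0.1025 - 0.059 = 0.0435
Substituting: PV = $3,600.00 / 0.0435
PV = $82,758.62

$82,758.62


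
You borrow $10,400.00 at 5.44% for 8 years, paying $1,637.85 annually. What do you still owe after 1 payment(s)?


Formula: Balance = PV*(1+r)^k - PMT*((1+r)^k - 1)/r
Growth: (1 + 0.0544)^1 = 1.0544
Accumulated factor: ((1+r)^k - 1)/r = 1.0
Balance = $10,400.00 * 1.0544 - $1,637.85 * 1.0
Balance = $9,327.91

$9,327.91


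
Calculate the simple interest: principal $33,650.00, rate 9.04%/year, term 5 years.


Formula: I = P * r * t
Substituting: I = $33,650.00 * 0.0904 * 5
Step: I = $33,650.00 * 0.452
I = $15,209.80

$15,209.80


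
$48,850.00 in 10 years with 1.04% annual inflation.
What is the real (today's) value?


Formula: Real value = nominal / (1 + inflation)^years
Price level: (1 + 0.0104)^10 = 1.109005
Real value = $48,850.00 / 1.109005 = $44,048.51

$44,048.51


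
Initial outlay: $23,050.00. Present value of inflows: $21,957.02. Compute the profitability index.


Formula: PI = PV(cash flows) / initial investment
Substituting: PI = $21,957.02 / $23,050.00
PI = 0.9526

0.9526


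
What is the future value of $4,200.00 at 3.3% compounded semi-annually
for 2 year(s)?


Formula: FV = P * (1 + r/m)^(m*t)
Period rate: r/m = 0.033 / 2 = 0.0165
Total periods: m*t = 2 * 2 = 4
Growth factor: (1 + 0.0165)^4 = 1.067652
FV = $4,200.00 * 1.067652 = $4,484.14

$4,484.14


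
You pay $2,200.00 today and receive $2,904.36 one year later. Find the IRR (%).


Formula: IRR = C1/C0 - 1
Substituting: IRR = $2,904.36 / $2,200.00 - 1
Ratio: 1.320164 - 1 = 0.320164
IRR = 32.0164%

32.0164%


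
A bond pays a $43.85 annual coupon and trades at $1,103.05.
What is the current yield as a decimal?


Formula: Current yield = annual coupon / price
Substituting: CY = $43.85 / $1,103.05
CY = 0.039753

0.039753


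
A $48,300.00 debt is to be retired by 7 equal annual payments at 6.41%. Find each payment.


Formula: PMT = PV * r / (1 - (1+r)^(-n))
Denominator: 1 - (1 + 0.0641)^(-7) = 0.352674
Numerator: $48,300.00 * 0.0641 = 3096.03
PMT = 3096.03 / 0.352674 = $8,778.72

$8,778.72


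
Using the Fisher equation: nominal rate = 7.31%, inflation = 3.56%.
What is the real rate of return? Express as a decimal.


Formula: (1 + r_real) = (1 + r_nom) / (1 + inflation)
Substituting: (1 + r_real) = 1.0731 / 1.0356
(1 + r_real) = 1.036211
r_real = 1.036211 - 1 = 0.036211

0.036211


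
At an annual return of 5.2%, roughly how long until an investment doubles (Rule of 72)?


Formula: Years ≈ 72 / r
Substituting: Years ≈ 72 / 5.2
Years ≈ 13.8

13.8 years


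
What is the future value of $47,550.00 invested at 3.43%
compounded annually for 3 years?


Formula: FV = P * (1 + r)^n
Substituting: FV = $47,550.00 * (1 + 0.0343)^3
Growth factor: (1.0343)^3 = 1.10647
FV = $47,550.00 * 1.10647 = $52,612.64

$52,612.64


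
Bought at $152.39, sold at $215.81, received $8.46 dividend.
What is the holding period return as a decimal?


Formula: HPR = (P1 - P0 + D) / P0
Gain: $215.81 - $152.39 + $8.46 = $71.88
HPR = $71.88 / $152.39 = 0.4717

0.4717


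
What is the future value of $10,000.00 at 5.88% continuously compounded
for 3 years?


Formula: FV = P * e^(r*t)
Exponent: r*t = 0.0588 * 3 = 0.1764
e^(0.1764) = 1.192915
FV = $10,000.00 * 1.192915 = $11,929.15

$11,929.15


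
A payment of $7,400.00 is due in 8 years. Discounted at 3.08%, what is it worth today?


Formula: PV = FV / (1 + r)^n
Substituting: PV = $7,400.00 / (1 + 0.0308)^8
Discount factor: (1.0308)^8 = 1.274663
PV = $7,400.00 / 1.274663 = $5,805.46

$5,805.46


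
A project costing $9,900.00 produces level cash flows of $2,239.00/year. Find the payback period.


Formula: Payback = investment / annual cash flow
Substituting: Payback = $9,900.00 / $2,239.00
Payback = 4.4216 years

4.4216 years


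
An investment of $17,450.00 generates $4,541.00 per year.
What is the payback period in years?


Formula: Payback = investment / annual cash flow
Substituting: Payback = $17,450.00 / $4,541.00
Payback = 3.8428 years

3.8428 years


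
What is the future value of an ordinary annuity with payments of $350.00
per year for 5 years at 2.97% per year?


Formula: FV = PMT * ((1+r)^n - 1) / r
Growth factor: (1 + 0.0297)^5 = 1.157587
Numerator: 1.157587 - 1 = 0.157587
FV = $350.00 * 0.157587 / 0.0297 = $1,857.08

$1,857.08


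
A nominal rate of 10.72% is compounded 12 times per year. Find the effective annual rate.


Formula: EAR = (1 + r/m)^m - 1
Period rate: r/m = 0.1072 / 12 = 0.008933
Compounding: (1 + 0.008933)^12 = 1.112627
EAR = 1.112627 - 1 = 0.112627

0.112627


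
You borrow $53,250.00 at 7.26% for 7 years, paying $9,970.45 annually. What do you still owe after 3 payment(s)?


Formula: Balance = PV*(1+r)^k - PMT*((1+r)^k - 1)/r
Growth: (1 + 0.0726)^3 = 1.233995
Accumulated factor: ((1+r)^k - 1)/r = 3.223071
Balance = $53,250.00 * 1.233995 - $9,970.45 * 3.223071
Balance = $33,574.76

$33,574.76


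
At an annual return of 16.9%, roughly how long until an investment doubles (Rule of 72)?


Formula: Years ≈ 72 / r
Substituting: Years ≈ 72 / 16.9
Years ≈ 4.3

4.3 years


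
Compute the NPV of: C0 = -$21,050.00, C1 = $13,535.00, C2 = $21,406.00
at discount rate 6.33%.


Formula: NPV = C0 + C1/(1+r) + C2/(1+r)^2
Discount C1: $13,535.00 / (1 + 0.0633) = $12,729.24
Discount C2: $21,406.00 / (1 + 0.0633)^2 = $18,933.19
NPV = -$21,050.00 + $12,729.24 + $18,933.19 = $10,612.43

$10,612.43


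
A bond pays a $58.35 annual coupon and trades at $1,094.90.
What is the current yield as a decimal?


Formula: Current yield = annual coupon / price
Substituting: CY = $58.35 / $1,094.90
CY = 0.053293

0.053293


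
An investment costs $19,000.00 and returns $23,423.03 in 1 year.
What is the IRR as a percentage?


Formula: IRR = C1/C0 - 1
Substituting: IRR = $23,423.03 / $19,000.00 - 1
Ratio: 1.232791 - 1 = 0.232791
IRR = 23.2791%

23.2791%


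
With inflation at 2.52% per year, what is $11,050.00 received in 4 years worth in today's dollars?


Formula: Real value = nominal / (1 + inflation)^years
Price level: (1 + 0.0252)^4 = 1.104675
Real value = $11,050.00 / 1.104675 = $10,002.95

$10,002.95


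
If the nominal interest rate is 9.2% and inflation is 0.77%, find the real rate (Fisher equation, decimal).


Formula: (1 + r_real) = (1 + r_nom) / (1 + inflation)
Substituting: (1 + r_real) = 1.092 / 1.0077
(1 + r_real) = 1.083656
r_real = 1.083656 - 1 = 0.083656

0.083656


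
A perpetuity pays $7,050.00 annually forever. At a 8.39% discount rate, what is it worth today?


Formula: PV = C / r
Substituting: PV = $7,050.00 / 0.0839
PV = $84,028.61

$84,028.61


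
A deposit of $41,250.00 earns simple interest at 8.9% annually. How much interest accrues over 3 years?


Formula: I = P * r * t
Substituting: I = $41,250.00 * 0.089 * 3
Step: I = $41,250.00 * 0.267
I = $11,013.75

$11,013.75


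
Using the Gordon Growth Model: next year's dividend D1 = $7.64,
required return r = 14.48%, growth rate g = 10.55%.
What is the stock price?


Formula: P = D1 / (r - g)
Spread: r - g = 0.1448 - 0.1055 = 0.0393
Substituting: P = $7.64 / 0.0393
P = $194.40

$194.40


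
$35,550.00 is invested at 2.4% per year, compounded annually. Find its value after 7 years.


Formula: FV = P * (1 + r)^n
Substituting: FV = $35,550.00 * (1 + 0.024)^7
Growth factor: (1.024)^7 = 1.180592
FV = $35,550.00 * 1.180592 = $41,970.03

$41,970.03


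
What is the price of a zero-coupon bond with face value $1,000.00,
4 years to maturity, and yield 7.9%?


Formula: Price = FV / (1 + r)^n
Substituting: Price = $1,000.00 / (1 + 0.079)^4
Discount factor: (1.079)^4 = 1.355457
Price = $1,000.00 / 1.355457 = $737.76

$737.76


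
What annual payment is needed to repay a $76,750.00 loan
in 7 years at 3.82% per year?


Formula: PMT = PV * r / (1 - (1+r)^(-n))
Denominator: 1 - (1 + 0.0382)^(-7) = 0.230811
Numerator: $76,750.00 * 0.0382 = 2931.85
PMT = 2931.85 / 0.230811 = $12,702.36

$12,702.36


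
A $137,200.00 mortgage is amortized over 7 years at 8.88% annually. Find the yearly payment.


Formula: PMT = PV * r / (1 - (1+r)^(-n))
Denominator: 1 - (1 + 0.0888)^(-7) = 0.448731
Numerator: $137,200.00 * 0.0888 = 12183.36
PMT = 12183.36 / 0.448731 = $27,150.67

$27,150.67


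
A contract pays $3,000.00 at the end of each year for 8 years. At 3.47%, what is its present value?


Formula: PV = PMT * (1 - (1+r)^(-n)) / r
Discount factor: (1 + 0.0347)^(-8) = 0.761175
Bracket: 1 - 0.761175 = 0.238825
PV = $3,000.00 * 0.238825 / 0.0347 = $20,647.71

$20,647.71


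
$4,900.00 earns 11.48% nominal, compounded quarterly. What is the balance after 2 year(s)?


Formula: FV = P * (1 + r/m)^(m*t)
Period rate: r/m = 0.1148 / 4 = 0.0287
Total periods: m*t = 4 * 2 = 8
Growth factor: (1 + 0.0287)^8 = 1.254036
FV = $4,900.00 * 1.254036 = $6,144.78

$6,144.78


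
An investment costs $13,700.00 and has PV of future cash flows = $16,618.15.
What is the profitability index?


Formula: PI = PV(cash flows) / initial investment
Substituting: PI = $16,618.15 / $13,700.00
PI = 1.213

1.213


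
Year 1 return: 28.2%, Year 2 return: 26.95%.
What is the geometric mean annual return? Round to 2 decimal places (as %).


Formula: Geometric mean = ((1+r1)*(1+r2))^(1/2) - 1
Product: (1 + 0.282) * (1 + 0.2695) = 1.282 * 1.2695 = 1.627499
Square root: 1.627499^0.5 = 1.275735
Geometric mean = 1.275735 - 1 = 0.275735
As percentage: 27.57%

27.57%


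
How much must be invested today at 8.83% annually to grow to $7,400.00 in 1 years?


Formula: PV = FV / (1 + r)^n
Substituting: PV = $7,400.00 / (1 + 0.0883)^1
Discount factor: (1.0883)^1 = 1.0883
PV = $7,400.00 / 1.0883 = $6,799.60

$6,799.60


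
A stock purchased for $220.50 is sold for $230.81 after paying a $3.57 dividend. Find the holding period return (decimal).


Formula: HPR = (P1 - P0 + D) / P0
Gain: $230.81 - $220.50 + $3.57 = $13.88
HPR = $13.88 / $220.50 = 0.0629

0.0629


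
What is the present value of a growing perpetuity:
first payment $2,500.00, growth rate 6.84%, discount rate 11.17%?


Formula: PV = C / (r - g)
Spread: r - g = 0.1117 - 0.0684 = 0.0433
Substituting: PV = $2,500.00 / 0.0433
PV = $57,736.72

$57,736.72


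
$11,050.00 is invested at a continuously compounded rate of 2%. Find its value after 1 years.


Formula: FV = P * e^(r*t)
Exponent: r*t = 0.02 * 1 = 0.02
e^(0.02) = 1.020201
FV = $11,050.00 * 1.020201 = $11,273.22

$11,273.22


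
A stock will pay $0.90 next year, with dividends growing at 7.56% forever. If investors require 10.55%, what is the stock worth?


Formula: P = D1 / (r - g)
Spread: r - g = 0.1055 - 0.0756 = 0.0299
Substituting: P = $0.90 / 0.0299
P = $30.10

$30.10


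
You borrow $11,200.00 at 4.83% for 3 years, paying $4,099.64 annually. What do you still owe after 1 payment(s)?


Formula: Balance = PV*(1+r)^k - PMT*((1+r)^k - 1)/r
Growth: (1 + 0.0483)^1 = 1.0483
Accumulated factor: ((1+r)^k - 1)/r = 1.0
Balance = $11,200.00 * 1.0483 - $4,099.64 * 1.0
Balance = $7,641.32

$7,641.32


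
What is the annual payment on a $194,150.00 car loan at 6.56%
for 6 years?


Formula: PMT = PV * r / (1 - (1+r)^(-n))
Denominator: 1 - (1 + 0.0656)^(-6) = 0.316978
Numerator: $194,150.00 * 0.0656 = 12736.24
PMT = 12736.24 / 0.316978 = $40,180.21

$40,180.21


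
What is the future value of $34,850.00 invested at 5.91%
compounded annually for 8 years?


Formula: FV = P * (1 + r)^n
Substituting: FV = $34,850.00 * (1 + 0.0591)^8
Growth factor: (1.0591)^8 = 1.583054
FV = $34,850.00 * 1.583054 = $55,169.43

$55,169.43


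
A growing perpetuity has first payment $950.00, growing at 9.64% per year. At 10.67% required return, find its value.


Formula: PV = C / (r - g)
Spread: r - g = 0.1067 - 0.0964 = 0.0103
Substituting: PV = $950.00 / 0.0103
PV = $92,233.01

$92,233.01


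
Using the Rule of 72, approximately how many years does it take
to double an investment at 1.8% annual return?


Formula: Years ≈ 72 / r
Substituting: Years ≈ 72 / 1.8
Years ≈ 40.0

40.0 years


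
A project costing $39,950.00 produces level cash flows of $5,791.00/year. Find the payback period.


Formula: Payback = investment / annual cash flow
Substituting: Payback = $39,950.00 / $5,791.00
Payback = 6.8986 years

6.8986 years


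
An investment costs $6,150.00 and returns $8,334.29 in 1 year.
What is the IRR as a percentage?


Formula: IRR = C1/C0 - 1
Substituting: IRR = $8,334.29 / $6,150.00 - 1
Ratio: 1.355169 - 1 = 0.355169
IRR = 35.5169%

35.5169%


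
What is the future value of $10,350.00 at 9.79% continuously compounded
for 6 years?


Formula: FV = P * e^(r*t)
Exponent: r*t = 0.0979 * 6 = 0.5874
e^(0.5874) = 1.799304
FV = $10,350.00 * 1.799304 = $18,622.80

$18,622.80


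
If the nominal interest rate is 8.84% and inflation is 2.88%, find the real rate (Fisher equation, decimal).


Formula: (1 + r_real) = (1 + r_nom) / (1 + inflation)
Substituting: (1 + r_real) = 1.0884 / 1.0288
(1 + r_real) = 1.057932
r_real = 1.057932 - 1 = 0.057932

0.057932


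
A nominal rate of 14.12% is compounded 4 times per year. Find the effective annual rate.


Formula: EAR = (1 + r/m)^m - 1
Period rate: r/m = 0.1412 / 4 = 0.0353
Compounding: (1 + 0.0353)^4 = 1.148854
EAR = 1.148854 - 1 = 0.148854

0.148854


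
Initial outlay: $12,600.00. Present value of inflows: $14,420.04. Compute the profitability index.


Formula: PI = PV(cash flows) / initial investment
Substituting: PI = $14,420.04 / $12,600.00
PI = 1.1444

1.1444


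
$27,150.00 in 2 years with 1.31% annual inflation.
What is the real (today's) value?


Formula: Real value = nominal / (1 + inflation)^years
Price level: (1 + 0.0131)^2 = 1.026372
Real value = $27,150.00 / 1.026372 = $26,452.41

$26,452.41


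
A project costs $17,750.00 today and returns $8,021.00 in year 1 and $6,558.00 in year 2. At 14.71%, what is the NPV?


Formula: NPV = C0 + C1/(1+r) + C2/(1+r)^2
Discount C1: $8,021.00 / (1 + 0.1471) = $6,992.42
Discount C2: $6,558.00 / (1 + 0.1471)^2 = $4,983.89
NPV = -$17,750.00 + $6,992.42 + $4,983.89 = -$5,773.69

-$5,773.69


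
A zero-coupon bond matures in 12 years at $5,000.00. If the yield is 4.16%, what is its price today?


Formula: Price = FV / (1 + r)^n
Substituting: Price = $5,000.00 / (1 + 0.0416)^12
Discount factor: (1.0416)^12 = 1.630841
Price = $5,000.00 / 1.630841 = $3,065.90

$3,065.90


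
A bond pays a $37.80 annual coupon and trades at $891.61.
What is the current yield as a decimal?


Formula: Current yield = annual coupon / price
Substituting: CY = $37.80 / $891.61
CY = 0.042395

0.042395


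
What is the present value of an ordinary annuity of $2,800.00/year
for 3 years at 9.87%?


Formula: PV = PMT * (1 - (1+r)^(-n)) / r
Discount factor: (1 + 0.0987)^(-3) = 0.753985
Bracket: 1 - 0.753985 = 0.246015
PV = $2,800.00 * 0.246015 / 0.0987 = $6,979.15

$6,979.15


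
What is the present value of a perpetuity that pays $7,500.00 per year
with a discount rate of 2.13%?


Formula: PV = C / r
Substituting: PV = $7,500.00 / 0.0213
PV = $352,112.68

$352,112.68


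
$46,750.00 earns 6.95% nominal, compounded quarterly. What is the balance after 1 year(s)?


Formula: FV = P * (1 + r/m)^(m*t)
Period rate: r/m = 0.0695 / 4 = 0.017375
Total periods: m*t = 4 * 1 = 4
Growth factor: (1 + 0.017375)^4 = 1.071332
FV = $46,750.00 * 1.071332 = $50,084.79

$50,084.79


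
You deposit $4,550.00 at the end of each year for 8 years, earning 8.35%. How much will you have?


Formula: FV = PMT * ((1+r)^n - 1) / r
Growth factor: (1 + 0.0835)^8 = 1.899465
Numerator: 1.899465 - 1 = 0.899465
FV = $4,550.00 * 0.899465 / 0.0835 = $49,012.77

$49,012.77


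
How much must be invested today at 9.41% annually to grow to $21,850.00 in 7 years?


Formula: PV = FV / (1 + r)^n
Substituting: PV = $21,850.00 / (1 + 0.0941)^7
Discount factor: (1.0941)^7 = 1.876718
PV = $21,850.00 / 1.876718 = $11,642.66

$11,642.66


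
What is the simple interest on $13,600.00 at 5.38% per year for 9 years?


Formula: I = P * r * t
Substituting: I = $13,600.00 * 0.0538 * 9
Step: I = $13,600.00 * 0.4842
I = $6,585.12

$6,585.12


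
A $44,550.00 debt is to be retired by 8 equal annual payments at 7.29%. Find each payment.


Formula: PMT = PV * r / (1 - (1+r)^(-n))
Denominator: 1 - (1 + 0.0729)^(-8) = 0.430458
Numerator: $44,550.00 * 0.0729 = 3247.695
PMT = 3247.695 / 0.430458 = $7,544.75

$7,544.75


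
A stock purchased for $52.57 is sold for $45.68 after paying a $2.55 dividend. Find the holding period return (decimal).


Formula: HPR = (P1 - P0 + D) / P0
Gain: $45.68 - $52.57 + $2.55 = -$4.34
HPR = -$4.34 / $52.57 = -0.0826

-0.0826


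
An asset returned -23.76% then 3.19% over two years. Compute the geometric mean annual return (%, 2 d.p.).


Formula: Geometric mean = ((1+r1)*(1+r2))^(1/2) - 1
Product: (1 + -0.2376) * (1 + 0.0319) = 0.7624 * 1.0319 = 0.786721
Square root: 0.786721^0.5 = 0.886973
Geometric mean = 0.886973 - 1 = -0.113027
As percentage: -11.30%

-11.30%


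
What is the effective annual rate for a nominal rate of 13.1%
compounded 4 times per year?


Formula: EAR = (1 + r/m)^m - 1
Period rate: r/m = 0.131 / 4 = 0.03275
Compounding: (1 + 0.03275)^4 = 1.137577
EAR = 1.137577 - 1 = 0.137577

0.137577


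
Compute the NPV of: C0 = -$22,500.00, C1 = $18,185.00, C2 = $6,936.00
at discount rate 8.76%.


Formula: NPV = C0 + C1/(1+r) + C2/(1+r)^2
Discount C1: $18,185.00 / (1 + 0.0876) = $16,720.30
Discount C2: $6,936.00 / (1 + 0.0876)^2 = $5,863.69
NPV = -$22,500.00 + $16,720.30 + $5,863.69 = $83.99

$83.99


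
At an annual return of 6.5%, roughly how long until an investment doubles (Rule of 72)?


Formula: Years ≈ 72 / r
Substituting: Years ≈ 72 / 6.5
Years ≈ 11.1

11.1 years


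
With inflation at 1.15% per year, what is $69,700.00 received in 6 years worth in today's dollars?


Formula: Real value = nominal / (1 + inflation)^years
Price level: (1 + 0.0115)^6 = 1.071014
Real value = $69,700.00 / 1.071014 = $65,078.49

$65,078.49


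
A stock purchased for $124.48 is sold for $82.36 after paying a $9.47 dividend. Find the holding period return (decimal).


Formula: HPR = (P1 - P0 + D) / P0
Gain: $82.36 - $124.48 + $9.47 = -$32.65
HPR = -$32.65 / $124.48 = -0.2623

-0.2623


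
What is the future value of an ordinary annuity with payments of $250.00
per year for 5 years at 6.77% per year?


Formula: FV = PMT * ((1+r)^n - 1) / r
Growth factor: (1 + 0.0677)^5 = 1.387542
Numerator: 1.387542 - 1 = 0.387542
FV = $250.00 * 0.387542 / 0.0677 = $1,431.10

$1,431.10


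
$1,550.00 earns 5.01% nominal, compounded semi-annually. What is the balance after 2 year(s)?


Formula: FV = P * (1 + r/m)^(m*t)
Period rate: r/m = 0.0501 / 2 = 0.02505
Total periods: m*t = 2 * 2 = 4
Growth factor: (1 + 0.02505)^4 = 1.104028
FV = $1,550.00 * 1.104028 = $1,711.24

$1,711.24


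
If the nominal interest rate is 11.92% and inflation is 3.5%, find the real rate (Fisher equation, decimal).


Formula: (1 + r_real) = (1 + r_nom) / (1 + inflation)
Substituting: (1 + r_real) = 1.1192 / 1.035
(1 + r_real) = 1.081353
r_real = 1.081353 - 1 = 0.081353

0.081353


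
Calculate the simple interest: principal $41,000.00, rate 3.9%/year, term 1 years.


Formula: I = P * r * t
Substituting: I = $41,000.00 * 0.039 * 1
Step: I = $41,000.00 * 0.039
I = $1,599.00

$1,599.00


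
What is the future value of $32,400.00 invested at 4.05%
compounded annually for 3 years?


Formula: FV = P * (1 + r)^n
Substituting: FV = $32,400.00 * (1 + 0.0405)^3
Growth factor: (1.0405)^3 = 1.126487
FV = $32,400.00 * 1.126487 = $36,498.18

$36,498.18


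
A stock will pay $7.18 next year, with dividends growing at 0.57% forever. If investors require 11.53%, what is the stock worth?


Formula: P = D1 / (r - g)
Spread: r - g = 0.1153 - 0.0057 = 0.1096
Substituting: P = $7.18 / 0.1096
P = $65.51

$65.51


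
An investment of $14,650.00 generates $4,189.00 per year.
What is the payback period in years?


Formula: Payback = investment / annual cash flow
Substituting: Payback = $14,650.00 / $4,189.00
Payback = 3.4973 years

3.4973 years


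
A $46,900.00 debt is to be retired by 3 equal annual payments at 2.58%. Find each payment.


Formula: PMT = PV * r / (1 - (1+r)^(-n))
Denominator: 1 - (1 + 0.0258)^(-3) = 0.073571
Numerator: $46,900.00 * 0.0258 = 1210.02
PMT = 1210.02 / 0.073571 = $16,446.86

$16,446.86


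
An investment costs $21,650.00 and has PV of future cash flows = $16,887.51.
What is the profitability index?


Formula: PI = PV(cash flows) / initial investment
Substituting: PI = $16,887.51 / $21,650.00
PI = 0.78

0.78


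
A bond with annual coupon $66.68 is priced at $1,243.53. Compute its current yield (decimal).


Formula: Current yield = annual coupon / price
Substituting: CY = $66.68 / $1,243.53
CY = 0.053622

0.053622


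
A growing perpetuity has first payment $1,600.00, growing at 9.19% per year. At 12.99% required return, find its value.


Formula: PV = C / (r - g)
Spread: r - g = 0.1299 - 0.0919 = 0.038
Substituting: PV = $1,600.00 / 0.038
PV = $42,105.26

$42,105.26


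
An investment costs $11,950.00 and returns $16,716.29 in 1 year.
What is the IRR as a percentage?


Formula: IRR = C1/C0 - 1
Substituting: IRR = $16,716.29 / $11,950.00 - 1
Ratio: 1.398853 - 1 = 0.398853
IRR = 39.8853%

39.8853%


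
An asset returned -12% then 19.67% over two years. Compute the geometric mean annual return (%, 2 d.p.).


Formula: Geometric mean = ((1+r1)*(1+r2))^(1/2) - 1
Product: (1 + -0.12) * (1 + 0.1967) = 0.88 * 1.1967 = 1.053096
Square root: 1.053096^0.5 = 1.026205
Geometric mean = 1.026205 - 1 = 0.026205
As percentage: 2.62%

2.62%


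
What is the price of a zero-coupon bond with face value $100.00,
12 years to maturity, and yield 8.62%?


Formula: Price = FV / (1 + r)^n
Substituting: Price = $100.00 / (1 + 0.0862)^12
Discount factor: (1.0862)^12 = 2.697228
Price = $100.00 / 2.697228 = $37.08

$37.08


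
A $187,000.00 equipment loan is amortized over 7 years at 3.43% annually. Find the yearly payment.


Formula: PMT = PV * r / (1 - (1+r)^(-n))
Denominator: 1 - (1 + 0.0343)^(-7) = 0.210278
Numerator: $187,000.00 * 0.0343 = 6414.1
PMT = 6414.1 / 0.210278 = $30,502.98

$30,502.98


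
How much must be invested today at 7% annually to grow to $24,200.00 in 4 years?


Formula: PV = FV / (1 + r)^n
Substituting: PV = $24,200.00 / (1 + 0.07)^4
Discount factor: (1.07)^4 = 1.310796
PV = $24,200.00 / 1.310796 = $18,462.06

$18,462.06


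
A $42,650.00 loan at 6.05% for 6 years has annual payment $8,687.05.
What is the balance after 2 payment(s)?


Formula: Balance = PV*(1+r)^k - PMT*((1+r)^k - 1)/r
Growth: (1 + 0.0605)^2 = 1.12466
Accumulated factor: ((1+r)^k - 1)/r = 2.0605
Balance = $42,650.00 * 1.12466 - $8,687.05 * 2.0605
Balance = $30,067.09

$30,067.09


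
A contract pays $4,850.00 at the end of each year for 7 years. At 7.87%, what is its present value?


Formula: PV = PMT * (1 - (1+r)^(-n)) / r
Discount factor: (1 + 0.0787)^(-7) = 0.588431
Bracket: 1 - 0.588431 = 0.411569
PV = $4,850.00 * 0.411569 / 0.0787 = $25,363.55

$25,363.55


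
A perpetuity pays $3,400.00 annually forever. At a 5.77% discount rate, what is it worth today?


Formula: PV = C / r
Substituting: PV = $3,400.00 / 0.0577
PV = $58,925.48

$58,925.48


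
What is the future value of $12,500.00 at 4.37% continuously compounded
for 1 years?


Formula: FV = P * e^(r*t)
Exponent: r*t = 0.0437 * 1 = 0.0437
e^(0.0437) = 1.044669
FV = $12,500.00 * 1.044669 = $13,058.36

$13,058.36


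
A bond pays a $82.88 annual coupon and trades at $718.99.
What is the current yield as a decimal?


Formula: Current yield = annual coupon / price
Substituting: CY = $82.88 / $718.99
CY = 0.115273

0.115273


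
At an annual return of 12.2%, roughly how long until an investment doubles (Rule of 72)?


Formula: Years ≈ 72 / r
Substituting: Years ≈ 72 / 12.2
Years ≈ 5.9

5.9 years


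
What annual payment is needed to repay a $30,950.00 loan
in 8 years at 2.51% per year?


Formula: PMT = PV * r / (1 - (1+r)^(-n))
Denominator: 1 - (1 + 0.0251)^(-8) = 0.179894
Numerator: $30,950.00 * 0.0251 = 776.845
PMT = 776.845 / 0.179894 = $4,318.36

$4,318.36


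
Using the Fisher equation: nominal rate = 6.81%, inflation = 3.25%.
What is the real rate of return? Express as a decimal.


Formula: (1 + r_real) = (1 + r_nom) / (1 + inflation)
Substituting: (1 + r_real) = 1.0681 / 1.0325
(1 + r_real) = 1.034479
r_real = 1.034479 - 1 = 0.034479

0.034479


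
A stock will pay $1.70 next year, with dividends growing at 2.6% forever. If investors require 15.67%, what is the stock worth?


Formula: P = D1 / (r - g)
Spread: r - g = 0.1567 - 0.026 = 0.1307
Substituting: P = $1.70 / 0.1307
P = $13.01

$13.01


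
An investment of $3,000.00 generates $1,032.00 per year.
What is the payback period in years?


Formula: Payback = investment / annual cash flow
Substituting: Payback = $3,000.00 / $1,032.00
Payback = 2.907 years

2.907 years


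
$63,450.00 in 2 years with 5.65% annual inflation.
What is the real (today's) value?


Formula: Real value = nominal / (1 + inflation)^years
Price level: (1 + 0.0565)^2 = 1.116192
Real value = $63,450.00 / 1.116192 = $56,845.05

$56,845.05


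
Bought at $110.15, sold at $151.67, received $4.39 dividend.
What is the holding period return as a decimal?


Formula: HPR = (P1 - P0 + D) / P0
Gain: $151.67 - $110.15 + $4.39 = $45.91
HPR = $45.91 / $110.15 = 0.4168

0.4168


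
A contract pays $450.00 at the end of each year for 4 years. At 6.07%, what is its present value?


Formula: PV = PMT * (1 - (1+r)^(-n)) / r
Discount factor: (1 + 0.0607)^(-4) = 0.790005
Bracket: 1 - 0.790005 = 0.209995
PV = $450.00 * 0.209995 / 0.0607 = $1,556.80

$1,556.80


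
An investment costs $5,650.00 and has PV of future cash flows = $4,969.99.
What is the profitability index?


Formula: PI = PV(cash flows) / initial investment
Substituting: PI = $4,969.99 / $5,650.00
PI = 0.8796

0.8796


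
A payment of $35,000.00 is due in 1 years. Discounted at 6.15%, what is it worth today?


Formula: PV = FV / (1 + r)^n
Substituting: PV = $35,000.00 / (1 + 0.0615)^1
Discount factor: (1.0615)^1 = 1.0615
PV = $35,000.00 / 1.0615 = $32,972.21

$32,972.21


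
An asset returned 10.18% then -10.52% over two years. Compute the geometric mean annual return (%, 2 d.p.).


Formula: Geometric mean = ((1+r1)*(1+r2))^(1/2) - 1
Product: (1 + 0.1018) * (1 + -0.1052) = 1.1018 * 0.8948 = 0.985891
Square root: 0.985891^0.5 = 0.99292
Geometric mean = 0.99292 - 1 = -0.00708
As percentage: -0.71%

-0.71%


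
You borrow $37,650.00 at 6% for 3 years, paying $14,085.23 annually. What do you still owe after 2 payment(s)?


Formula: Balance = PV*(1+r)^k - PMT*((1+r)^k - 1)/r
Growth: (1 + 0.06)^2 = 1.1236
Accumulated factor: ((1+r)^k - 1)/r = 2.06
Balance = $37,650.00 * 1.1236 - $14,085.23 * 2.06
Balance = $13,287.97

$13,287.97


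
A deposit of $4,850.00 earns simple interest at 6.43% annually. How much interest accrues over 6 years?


Formula: I = P * r * t
Substituting: I = $4,850.00 * 0.0643 * 6
Step: I = $4,850.00 * 0.3858
I = $1,871.13

$1,871.13


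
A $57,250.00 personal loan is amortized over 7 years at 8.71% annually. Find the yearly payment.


Formula: PMT = PV * r / (1 - (1+r)^(-n))
Denominator: 1 - (1 + 0.0871)^(-7) = 0.442669
Numerator: $57,250.00 * 0.0871 = 4986.475
PMT = 4986.475 / 0.442669 = $11,264.58

$11,264.58


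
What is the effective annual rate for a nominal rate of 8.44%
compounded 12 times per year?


Formula: EAR = (1 + r/m)^m - 1
Period rate: r/m = 0.0844 / 12 = 0.007033
Compounding: (1 + 0.007033)^12 = 1.087743
EAR = 1.087743 - 1 = 0.087743

0.087743


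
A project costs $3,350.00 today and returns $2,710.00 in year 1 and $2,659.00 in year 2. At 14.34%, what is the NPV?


Formula: NPV = C0 + C1/(1+r) + C2/(1+r)^2
Discount C1: $2,710.00 / (1 + 0.1434) = $2,370.12
Discount C2: $2,659.00 / (1 + 0.1434)^2 = $2,033.86
NPV = -$3,350.00 + $2,370.12 + $2,033.86 = $1,053.99

$1,053.99


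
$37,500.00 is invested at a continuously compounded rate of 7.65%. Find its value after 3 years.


Formula: FV = P * e^(r*t)
Exponent: r*t = 0.0765 * 3 = 0.2295
e^(0.2295) = 1.257971
FV = $37,500.00 * 1.257971 = $47,173.91

$47,173.91


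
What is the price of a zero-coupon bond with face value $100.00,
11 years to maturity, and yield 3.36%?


Formula: Price = FV / (1 + r)^n
Substituting: Price = $100.00 / (1 + 0.0336)^11
Discount factor: (1.0336)^11 = 1.438393
Price = $100.00 / 1.438393 = $69.52

$69.52


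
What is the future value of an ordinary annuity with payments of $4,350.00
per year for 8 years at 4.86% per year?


Formula: FV = PMT * ((1+r)^n - 1) / r
Growth factor: (1 + 0.0486)^8 = 1.461769
Numerator: 1.461769 - 1 = 0.461769
FV = $4,350.00 * 0.461769 / 0.0486 = $41,331.20

$41,331.20


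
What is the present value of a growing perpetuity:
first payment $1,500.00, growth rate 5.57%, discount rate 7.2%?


Formula: PV = C / (r - g)
Spread: r - g = 0.072 - 0.0557 = 0.0163
Substituting: PV = $1,500.00 / 0.0163
PV = $92,024.54

$92,024.54


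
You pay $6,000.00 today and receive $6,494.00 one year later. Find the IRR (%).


Formula: IRR = C1/C0 - 1
Substituting: IRR = $6,494.00 / $6,000.00 - 1
Ratio: 1.082333 - 1 = 0.082333
IRR = 8.2333%

8.2333%


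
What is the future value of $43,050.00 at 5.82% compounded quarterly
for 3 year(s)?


Formula: FV = P * (1 + r/m)^(m*t)
Period rate: r/m = 0.0582 / 4 = 0.01455
Total periods: m*t = 4 * 3 = 12
Growth factor: (1 + 0.01455)^12 = 1.189273
FV = $43,050.00 * 1.189273 = $51,198.19

$51,198.19


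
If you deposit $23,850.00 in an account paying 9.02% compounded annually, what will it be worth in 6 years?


Formula: FV = P * (1 + r)^n
Substituting: FV = $23,850.00 * (1 + 0.0902)^6
Growth factor: (1.0902)^6 = 1.678947
FV = $23,850.00 * 1.678947 = $40,042.89

$40,042.89


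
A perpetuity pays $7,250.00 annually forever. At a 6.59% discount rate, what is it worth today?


Formula: PV = C / r
Substituting: PV = $7,250.00 / 0.0659
PV = $110,015.17

$110,015.17


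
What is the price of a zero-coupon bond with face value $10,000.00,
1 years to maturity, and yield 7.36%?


Formula: Price = FV / (1 + r)^n
Substituting: Price = $10,000.00 / (1 + 0.0736)^1
Discount factor: (1.0736)^1 = 1.0736
Price = $10,000.00 / 1.0736 = $9,314.46

$9,314.46


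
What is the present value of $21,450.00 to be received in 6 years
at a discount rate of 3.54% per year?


Formula: PV = FV / (1 + r)^n
Substituting: PV = $21,450.00 / (1 + 0.0354)^6
Discount factor: (1.0354)^6 = 1.232109
PV = $21,450.00 / 1.232109 = $17,409.18

$17,409.18


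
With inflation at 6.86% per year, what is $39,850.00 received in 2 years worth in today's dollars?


Formula: Real value = nominal / (1 + inflation)^years
Price level: (1 + 0.0686)^2 = 1.141906
Real value = $39,850.00 / 1.141906 = $34,897.79

$34,897.79


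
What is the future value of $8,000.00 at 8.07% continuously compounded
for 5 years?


Formula: FV = P * e^(r*t)
Exponent: r*t = 0.0807 * 5 = 0.4035
e^(0.4035) = 1.497055
FV = $8,000.00 * 1.497055 = $11,976.44

$11,976.44


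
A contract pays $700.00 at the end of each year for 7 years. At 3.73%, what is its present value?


Formula: PV = PMT * (1 - (1+r)^(-n)) / r
Discount factor: (1 + 0.0373)^(-7) = 0.773872
Bracket: 1 - 0.773872 = 0.226128
PV = $700.00 * 0.226128 / 0.0373 = $4,243.68

$4,243.68


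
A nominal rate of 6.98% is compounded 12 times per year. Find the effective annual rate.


Formula: EAR = (1 + r/m)^m - 1
Period rate: r/m = 0.0698 / 12 = 0.005817
Compounding: (1 + 0.005817)^12 = 1.072077
EAR = 1.072077 - 1 = 0.072077

0.072077


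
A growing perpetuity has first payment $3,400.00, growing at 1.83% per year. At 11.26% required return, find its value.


Formula: PV = C / (r - g)
Spread: r - g = 0.1126 - 0.0183 = 0.0943
Substituting: PV = $3,400.00 / 0.0943
PV = $36,055.14

$36,055.14


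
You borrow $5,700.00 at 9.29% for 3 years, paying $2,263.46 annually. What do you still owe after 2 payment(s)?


Formula: Balance = PV*(1+r)^k - PMT*((1+r)^k - 1)/r
Growth: (1 + 0.0929)^2 = 1.19443
Accumulated factor: ((1+r)^k - 1)/r = 2.0929
Balance = $5,700.00 * 1.19443 - $2,263.46 * 2.0929
Balance = $2,071.06

$2,071.06


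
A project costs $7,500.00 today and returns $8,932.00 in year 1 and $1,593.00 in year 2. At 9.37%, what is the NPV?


Formula: NPV = C0 + C1/(1+r) + C2/(1+r)^2
Discount C1: $8,932.00 / (1 + 0.0937) = $8,166.77
Discount C2: $1,593.00 / (1 + 0.0937)^2 = $1,331.74
NPV = -$7,500.00 + $8,166.77 + $1,331.74 = $1,998.51

$1,998.51


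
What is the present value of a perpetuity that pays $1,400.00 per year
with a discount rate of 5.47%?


Formula: PV = C / r
Substituting: PV = $1,400.00 / 0.0547
PV = $25,594.15

$25,594.15


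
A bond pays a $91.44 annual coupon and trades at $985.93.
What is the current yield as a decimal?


Formula: Current yield = annual coupon / price
Substituting: CY = $91.44 / $985.93
CY = 0.092745

0.092745


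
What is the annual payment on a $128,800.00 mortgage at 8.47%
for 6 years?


Formula: PMT = PV * r / (1 - (1+r)^(-n))
Denominator: 1 - (1 + 0.0847)^(-6) = 0.386037
Numerator: $128,800.00 * 0.0847 = 10909.36
PMT = 10909.36 / 0.386037 = $28,259.88

$28,259.88


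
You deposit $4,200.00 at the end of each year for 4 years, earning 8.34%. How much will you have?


Formula: FV = PMT * ((1+r)^n - 1) / r
Growth factor: (1 + 0.0834)^4 = 1.377702
Numerator: 1.377702 - 1 = 0.377702
FV = $4,200.00 * 0.377702 / 0.0834 = $19,020.97

$19,020.97


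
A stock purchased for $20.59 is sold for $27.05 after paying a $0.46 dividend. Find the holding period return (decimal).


Formula: HPR = (P1 - P0 + D) / P0
Gain: $27.05 - $20.59 + $0.46 = $6.92
HPR = $6.92 / $20.59 = 0.3361

0.3361


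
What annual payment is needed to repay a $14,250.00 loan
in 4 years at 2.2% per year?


Formula: PMT = PV * r / (1 - (1+r)^(-n))
Denominator: 1 - (1 + 0.022)^(-4) = 0.083365
Numerator: $14,250.00 * 0.022 = 313.5
PMT = 313.5 / 0.083365 = $3,760.57

$3,760.57


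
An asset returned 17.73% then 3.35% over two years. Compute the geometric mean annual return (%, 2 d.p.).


Formula: Geometric mean = ((1+r1)*(1+r2))^(1/2) - 1
Product: (1 + 0.1773) * (1 + 0.0335) = 1.1773 * 1.0335 = 1.21674
Square root: 1.21674^0.5 = 1.103059
Geometric mean = 1.103059 - 1 = 0.103059
As percentage: 10.31%

10.31%


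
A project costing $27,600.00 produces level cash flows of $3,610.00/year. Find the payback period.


Formula: Payback = investment / annual cash flow
Substituting: Payback = $27,600.00 / $3,610.00
Payback = 7.6454 years

7.6454 years


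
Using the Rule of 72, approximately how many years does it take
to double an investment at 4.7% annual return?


Formula: Years ≈ 72 / r
Substituting: Years ≈ 72 / 4.7
Years ≈ 15.3

15.3 years


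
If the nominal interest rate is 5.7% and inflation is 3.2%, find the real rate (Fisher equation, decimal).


Formula: (1 + r_real) = (1 + r_nom) / (1 + inflation)
Substituting: (1 + r_real) = 1.057 / 1.032
(1 + r_real) = 1.024225
r_real = 1.024225 - 1 = 0.024225

0.024225


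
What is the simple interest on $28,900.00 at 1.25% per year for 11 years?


Formula: I = P * r * t
Substituting: I = $28,900.00 * 0.0125 * 11
Step: I = $28,900.00 * 0.1375
I = $3,973.75

$3,973.75


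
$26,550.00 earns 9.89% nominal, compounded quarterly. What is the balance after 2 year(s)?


Formula: FV = P * (1 + r/m)^(m*t)
Period rate: r/m = 0.0989 / 4 = 0.024725
Total periods: m*t = 4 * 2 = 8
Growth factor: (1 + 0.024725)^8 = 1.21579
FV = $26,550.00 * 1.21579 = $32,279.23

$32,279.23


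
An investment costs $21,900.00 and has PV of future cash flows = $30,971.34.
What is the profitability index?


Formula: PI = PV(cash flows) / initial investment
Substituting: PI = $30,971.34 / $21,900.00
PI = 1.4142

1.4142


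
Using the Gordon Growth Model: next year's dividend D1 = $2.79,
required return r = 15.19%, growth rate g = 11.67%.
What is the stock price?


Formula: P = D1 / (r - g)
Spread: r - g = 0.1519 - 0.1167 = 0.0352
Substituting: P = $2.79 / 0.0352
P = $79.26

$79.26


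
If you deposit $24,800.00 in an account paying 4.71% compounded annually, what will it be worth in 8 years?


Formula: FV = P * (1 + r)^n
Substituting: FV = $24,800.00 * (1 + 0.0471)^8
Growth factor: (1.0471)^8 = 1.445125
FV = $24,800.00 * 1.445125 = $35,839.09

$35,839.09


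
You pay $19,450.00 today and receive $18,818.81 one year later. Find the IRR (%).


Formula: IRR = C1/C0 - 1
Substituting: IRR = $18,818.81 / $19,450.00 - 1
Ratio: 0.967548 - 1 = -0.032452
IRR = -3.2452%

-3.2452%


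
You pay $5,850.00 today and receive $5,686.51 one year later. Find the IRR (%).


Formula: IRR = C1/C0 - 1
Substituting: IRR = $5,686.51 / $5,850.00 - 1
Ratio: 0.972053 - 1 = -0.027947
IRR = -2.7947%

-2.7947%


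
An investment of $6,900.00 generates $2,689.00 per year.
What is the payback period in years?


Formula: Payback = investment / annual cash flow
Substituting: Payback = $6,900.00 / $2,689.00
Payback = 2.566 years

2.566 years


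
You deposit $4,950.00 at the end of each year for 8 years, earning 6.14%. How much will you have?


Formula: FV = PMT * ((1+r)^n - 1) / r
Growth factor: (1 + 0.0614)^8 = 1.610767
Numerator: 1.610767 - 1 = 0.610767
FV = $4,950.00 * 0.610767 / 0.0614 = $49,239.34

$49,239.34


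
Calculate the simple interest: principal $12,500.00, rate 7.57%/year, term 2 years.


Formula: I = P * r * t
Substituting: I = $12,500.00 * 0.0757 * 2
Step: I = $12,500.00 * 0.1514
I = $1,892.50

$1,892.50


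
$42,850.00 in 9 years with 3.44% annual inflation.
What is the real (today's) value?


Formula: Real value = nominal / (1 + inflation)^years
Price level: (1 + 0.0344)^9 = 1.355803
Real value = $42,850.00 / 1.355803 = $31,604.89

$31,604.89


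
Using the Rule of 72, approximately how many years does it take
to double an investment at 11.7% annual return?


Formula: Years ≈ 72 / r
Substituting: Years ≈ 72 / 11.7
Years ≈ 6.2

6.2 years
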